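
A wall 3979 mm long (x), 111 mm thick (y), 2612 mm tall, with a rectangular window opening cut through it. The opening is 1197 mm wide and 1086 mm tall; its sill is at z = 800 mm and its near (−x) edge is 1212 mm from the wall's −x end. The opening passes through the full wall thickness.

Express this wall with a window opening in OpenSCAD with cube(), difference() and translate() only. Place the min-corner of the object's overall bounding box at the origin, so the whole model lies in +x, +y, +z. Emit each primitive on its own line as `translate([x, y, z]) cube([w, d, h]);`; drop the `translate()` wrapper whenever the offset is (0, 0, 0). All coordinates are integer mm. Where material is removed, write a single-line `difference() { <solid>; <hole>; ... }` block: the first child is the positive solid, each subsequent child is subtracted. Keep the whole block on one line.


difference() { cube([3979, 111, 2612]); translate([1212, 0, 800]) cube([1197, 111, 1086]); }


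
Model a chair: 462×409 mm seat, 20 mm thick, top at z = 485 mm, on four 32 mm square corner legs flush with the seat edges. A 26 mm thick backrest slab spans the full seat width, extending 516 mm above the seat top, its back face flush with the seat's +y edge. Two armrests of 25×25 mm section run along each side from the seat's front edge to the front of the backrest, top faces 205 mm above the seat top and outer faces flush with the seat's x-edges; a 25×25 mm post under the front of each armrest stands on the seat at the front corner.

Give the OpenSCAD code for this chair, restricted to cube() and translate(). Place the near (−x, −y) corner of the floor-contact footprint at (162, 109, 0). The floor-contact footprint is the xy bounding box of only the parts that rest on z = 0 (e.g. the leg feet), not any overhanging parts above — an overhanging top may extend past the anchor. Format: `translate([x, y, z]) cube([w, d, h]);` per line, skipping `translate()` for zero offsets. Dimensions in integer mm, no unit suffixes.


translate([162, 109, 465]) cube([462, 409, 20]);
translate([162, 109, 0]) cube([32, 32, 465]);
translate([592, 109, 0]) cube([32, 32, 465]);
translate([162, 486, 0]) cube([32, 32, 465]);
translate([592, 486, 0]) cube([32, 32, 465]);
translate([162, 492, 485]) cube([462, 26, 516]);
translate([162, 109, 665]) cube([25, 383, 25]);
translate([599, 109, 665]) cube([25, 383, 25]);
translate([162, 109, 485]) cube([25, 25, 180]);
translate([599, 109, 485]) cube([25, 25, 180]);


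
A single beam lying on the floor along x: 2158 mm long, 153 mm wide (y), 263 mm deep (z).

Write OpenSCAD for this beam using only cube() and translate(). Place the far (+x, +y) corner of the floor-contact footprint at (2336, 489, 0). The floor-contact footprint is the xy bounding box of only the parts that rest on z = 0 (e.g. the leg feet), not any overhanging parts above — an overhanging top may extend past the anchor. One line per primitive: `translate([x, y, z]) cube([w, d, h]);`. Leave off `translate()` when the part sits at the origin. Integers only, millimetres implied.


translate([178, 336, 0]) cube([2158, 153, 263]);


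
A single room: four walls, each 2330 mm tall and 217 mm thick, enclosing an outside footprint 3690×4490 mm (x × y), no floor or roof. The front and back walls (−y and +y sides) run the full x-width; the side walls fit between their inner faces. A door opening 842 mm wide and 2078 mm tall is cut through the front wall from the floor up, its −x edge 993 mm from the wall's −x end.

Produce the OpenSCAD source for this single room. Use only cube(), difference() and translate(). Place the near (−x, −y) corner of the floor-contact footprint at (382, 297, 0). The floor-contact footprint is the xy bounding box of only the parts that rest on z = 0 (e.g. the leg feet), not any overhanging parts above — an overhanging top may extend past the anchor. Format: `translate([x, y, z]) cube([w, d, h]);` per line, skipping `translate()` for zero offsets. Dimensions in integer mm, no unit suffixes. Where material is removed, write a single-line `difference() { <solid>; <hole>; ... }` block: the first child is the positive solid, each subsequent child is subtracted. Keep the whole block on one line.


difference() { translate([382, 297, 0]) cube([3690, 217, 2330]); translate([1375, 297, 0]) cube([842, 217, 2078]); }
translate([382, 4570, 0]) cube([3690, 217, 2330]);
translate([382, 514, 0]) cube([217, 4056, 2330]);
translate([3855, 514, 0]) cube([217, 4056, 2330]);


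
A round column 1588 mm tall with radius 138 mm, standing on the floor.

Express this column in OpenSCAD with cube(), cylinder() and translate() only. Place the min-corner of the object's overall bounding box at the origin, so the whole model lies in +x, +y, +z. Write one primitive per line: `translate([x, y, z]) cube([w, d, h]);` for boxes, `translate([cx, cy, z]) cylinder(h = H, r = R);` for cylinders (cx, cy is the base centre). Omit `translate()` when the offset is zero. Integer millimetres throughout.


translate([138, 138, 0]) cylinder(h = 1588, r = 138);


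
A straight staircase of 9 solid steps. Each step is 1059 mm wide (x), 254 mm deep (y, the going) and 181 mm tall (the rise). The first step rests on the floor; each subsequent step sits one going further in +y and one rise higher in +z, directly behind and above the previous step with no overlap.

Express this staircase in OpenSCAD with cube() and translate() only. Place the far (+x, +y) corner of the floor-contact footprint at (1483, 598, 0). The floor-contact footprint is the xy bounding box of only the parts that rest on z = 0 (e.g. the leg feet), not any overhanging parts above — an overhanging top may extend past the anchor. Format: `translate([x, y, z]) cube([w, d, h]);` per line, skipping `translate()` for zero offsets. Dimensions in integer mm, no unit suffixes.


translate([424, 344, 0]) cube([1059, 254, 181]);
translate([424, 598, 181]) cube([1059, 254, 181]);
translate([424, 852, 362]) cube([1059, 254, 181]);
translate([424, 1106, 543]) cube([1059, 254, 181]);
translate([424, 1360, 724]) cube([1059, 254, 181]);
translate([424, 1614, 905]) cube([1059, 254, 181]);
translate([424, 1868, 1086]) cube([1059, 254, 181]);
translate([424, 2122, 1267]) cube([1059, 254, 181]);
translate([424, 2376, 1448]) cube([1059, 254, 181]);


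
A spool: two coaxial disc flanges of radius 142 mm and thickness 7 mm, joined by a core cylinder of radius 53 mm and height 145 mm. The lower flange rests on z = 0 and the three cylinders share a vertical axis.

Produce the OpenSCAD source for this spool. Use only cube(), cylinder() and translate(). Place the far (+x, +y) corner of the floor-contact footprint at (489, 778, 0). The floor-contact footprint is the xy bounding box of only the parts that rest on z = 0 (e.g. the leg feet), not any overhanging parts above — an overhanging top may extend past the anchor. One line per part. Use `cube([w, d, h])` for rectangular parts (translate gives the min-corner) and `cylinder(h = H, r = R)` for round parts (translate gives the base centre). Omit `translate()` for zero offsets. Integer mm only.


translate([347, 636, 0]) cylinder(h = 7, r = 142);
translate([347, 636, 7]) cylinder(h = 145, r = 53);
translate([347, 636, 152]) cylinder(h = 7, r = 142);


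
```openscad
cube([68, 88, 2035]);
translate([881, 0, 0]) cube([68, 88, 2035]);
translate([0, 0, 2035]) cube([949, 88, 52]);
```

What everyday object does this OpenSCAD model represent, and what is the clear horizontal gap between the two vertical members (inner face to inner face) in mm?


A door frame. The clear opening width is 813 mm.

Two 2035 mm tall posts with a header on top — a door frame. The left jamb is 68 mm wide at x = 0; the right jamb starts at x = 881. The clear opening is 881 − 68 = 813 mm.


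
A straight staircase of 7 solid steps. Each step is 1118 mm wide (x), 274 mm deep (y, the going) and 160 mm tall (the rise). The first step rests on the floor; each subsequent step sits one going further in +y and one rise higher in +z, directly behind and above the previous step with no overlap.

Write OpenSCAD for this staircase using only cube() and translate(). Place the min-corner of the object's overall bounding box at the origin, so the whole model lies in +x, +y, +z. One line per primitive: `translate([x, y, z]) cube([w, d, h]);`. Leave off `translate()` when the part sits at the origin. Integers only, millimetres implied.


cube([1118, 274, 160]);
translate([0, 274, 160]) cube([1118, 274, 160]);
translate([0, 548, 320]) cube([1118, 274, 160]);
translate([0, 822, 480]) cube([1118, 274, 160]);
translate([0, 1096, 640]) cube([1118, 274, 160]);
translate([0, 1370, 800]) cube([1118, 274, 160]);
translate([0, 1644, 960]) cube([1118, 274, 160]);


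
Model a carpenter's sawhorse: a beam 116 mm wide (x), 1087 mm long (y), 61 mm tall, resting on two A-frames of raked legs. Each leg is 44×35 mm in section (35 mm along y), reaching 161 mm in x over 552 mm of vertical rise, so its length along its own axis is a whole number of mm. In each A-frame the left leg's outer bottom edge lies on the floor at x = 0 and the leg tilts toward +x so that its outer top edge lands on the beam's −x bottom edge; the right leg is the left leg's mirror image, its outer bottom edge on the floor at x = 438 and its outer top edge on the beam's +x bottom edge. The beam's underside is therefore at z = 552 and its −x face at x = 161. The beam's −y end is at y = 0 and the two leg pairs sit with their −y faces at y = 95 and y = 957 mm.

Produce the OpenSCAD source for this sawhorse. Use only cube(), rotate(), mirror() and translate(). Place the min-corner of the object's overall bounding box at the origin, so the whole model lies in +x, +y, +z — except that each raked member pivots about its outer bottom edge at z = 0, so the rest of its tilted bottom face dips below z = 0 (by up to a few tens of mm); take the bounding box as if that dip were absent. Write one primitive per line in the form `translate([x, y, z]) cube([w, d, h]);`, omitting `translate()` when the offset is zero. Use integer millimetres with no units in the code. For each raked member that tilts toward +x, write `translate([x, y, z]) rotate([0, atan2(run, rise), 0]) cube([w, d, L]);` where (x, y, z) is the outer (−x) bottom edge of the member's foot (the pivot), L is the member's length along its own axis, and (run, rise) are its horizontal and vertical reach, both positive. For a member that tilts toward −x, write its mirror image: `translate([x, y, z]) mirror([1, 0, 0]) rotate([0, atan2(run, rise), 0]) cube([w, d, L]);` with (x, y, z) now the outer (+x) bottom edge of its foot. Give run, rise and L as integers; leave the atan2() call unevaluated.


// leg length = √(161² + 552²) = 575
// right-leg outer foot x = 2·161 + 116 = 438
// beam min-corner = (161, 0, 552)
translate([161, 0, 552]) cube([116, 1087, 61]);
translate([0, 95, 0]) rotate([0, atan2(161, 552), 0]) cube([44, 35, 575]);
translate([438, 95, 0]) mirror([1, 0, 0]) rotate([0, atan2(161, 552), 0]) cube([44, 35, 575]);
translate([0, 957, 0]) rotate([0, atan2(161, 552), 0]) cube([44, 35, 575]);
translate([438, 957, 0]) mirror([1, 0, 0]) rotate([0, atan2(161, 552), 0]) cube([44, 35, 575]);


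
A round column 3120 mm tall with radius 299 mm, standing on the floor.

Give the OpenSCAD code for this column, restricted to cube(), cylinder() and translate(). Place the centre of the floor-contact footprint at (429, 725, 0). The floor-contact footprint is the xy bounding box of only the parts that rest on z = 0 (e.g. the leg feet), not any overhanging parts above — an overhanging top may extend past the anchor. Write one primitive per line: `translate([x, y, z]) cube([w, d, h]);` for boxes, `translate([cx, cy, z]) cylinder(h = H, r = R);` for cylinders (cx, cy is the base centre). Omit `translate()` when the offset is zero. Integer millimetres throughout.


translate([429, 725, 0]) cylinder(h = 3120, r = 299);


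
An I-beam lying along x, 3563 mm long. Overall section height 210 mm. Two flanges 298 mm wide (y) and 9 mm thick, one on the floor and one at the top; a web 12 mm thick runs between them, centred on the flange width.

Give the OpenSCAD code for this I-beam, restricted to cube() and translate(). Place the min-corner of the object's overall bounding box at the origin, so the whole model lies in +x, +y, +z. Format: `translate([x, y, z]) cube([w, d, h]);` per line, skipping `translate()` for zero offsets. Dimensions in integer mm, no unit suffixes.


cube([3563, 298, 9]);
translate([0, 143, 9]) cube([3563, 12, 192]);
translate([0, 0, 201]) cube([3563, 298, 9]);


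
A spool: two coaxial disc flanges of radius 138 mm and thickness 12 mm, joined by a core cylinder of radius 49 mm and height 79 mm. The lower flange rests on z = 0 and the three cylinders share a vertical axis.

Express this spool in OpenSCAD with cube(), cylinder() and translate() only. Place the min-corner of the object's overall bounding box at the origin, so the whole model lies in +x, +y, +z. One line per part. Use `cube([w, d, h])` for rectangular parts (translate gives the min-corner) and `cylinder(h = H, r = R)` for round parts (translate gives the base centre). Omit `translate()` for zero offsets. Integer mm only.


translate([138, 138, 0]) cylinder(h = 12, r = 138);
translate([138, 138, 12]) cylinder(h = 79, r = 49);
translate([138, 138, 91]) cylinder(h = 12, r = 138);


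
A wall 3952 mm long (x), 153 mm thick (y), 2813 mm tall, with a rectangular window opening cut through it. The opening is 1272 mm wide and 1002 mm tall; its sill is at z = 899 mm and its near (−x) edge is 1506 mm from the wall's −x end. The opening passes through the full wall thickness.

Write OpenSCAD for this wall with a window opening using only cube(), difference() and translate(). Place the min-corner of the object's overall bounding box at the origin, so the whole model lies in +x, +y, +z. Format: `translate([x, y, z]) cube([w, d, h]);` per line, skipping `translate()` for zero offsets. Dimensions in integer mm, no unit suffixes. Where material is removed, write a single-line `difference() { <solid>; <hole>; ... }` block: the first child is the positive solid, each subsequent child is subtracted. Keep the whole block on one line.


difference() { cube([3952, 153, 2813]); translate([1506, 0, 899]) cube([1272, 153, 1002]); }


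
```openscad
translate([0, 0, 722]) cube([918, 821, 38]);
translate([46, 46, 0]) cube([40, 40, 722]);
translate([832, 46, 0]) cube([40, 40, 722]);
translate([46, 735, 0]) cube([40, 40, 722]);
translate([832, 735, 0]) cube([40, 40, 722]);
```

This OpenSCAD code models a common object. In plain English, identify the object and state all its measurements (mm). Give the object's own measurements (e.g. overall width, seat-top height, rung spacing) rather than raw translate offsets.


A rectangular dining table. The top is 918×821×38 mm with its upper surface at z = 760 mm. It stands on four 40×40 mm square legs, each inset 46 mm from the nearest pair of top edges, running from the floor to the underside of the top.


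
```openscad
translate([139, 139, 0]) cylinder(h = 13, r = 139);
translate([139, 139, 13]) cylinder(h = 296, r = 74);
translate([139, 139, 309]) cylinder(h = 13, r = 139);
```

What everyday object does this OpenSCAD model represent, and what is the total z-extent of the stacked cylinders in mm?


A spool. The overall height is 322 mm.

Three coaxial cylinders, large–small–large — a spool. Two 13 mm flanges and a 296 mm core give 13 + 296 + 13 = 322 mm.


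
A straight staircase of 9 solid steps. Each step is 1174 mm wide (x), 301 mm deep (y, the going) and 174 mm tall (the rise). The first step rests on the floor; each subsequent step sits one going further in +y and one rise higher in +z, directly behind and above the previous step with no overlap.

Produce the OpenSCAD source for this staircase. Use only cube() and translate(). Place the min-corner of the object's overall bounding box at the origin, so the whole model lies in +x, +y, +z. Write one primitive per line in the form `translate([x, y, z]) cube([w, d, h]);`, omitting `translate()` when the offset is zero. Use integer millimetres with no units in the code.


cube([1174, 301, 174]);
translate([0, 301, 174]) cube([1174, 301, 174]);
translate([0, 602, 348]) cube([1174, 301, 174]);
translate([0, 903, 522]) cube([1174, 301, 174]);
translate([0, 1204, 696]) cube([1174, 301, 174]);
translate([0, 1505, 870]) cube([1174, 301, 174]);
translate([0, 1806, 1044]) cube([1174, 301, 174]);
translate([0, 2107, 1218]) cube([1174, 301, 174]);
translate([0, 2408, 1392]) cube([1174, 301, 174]);


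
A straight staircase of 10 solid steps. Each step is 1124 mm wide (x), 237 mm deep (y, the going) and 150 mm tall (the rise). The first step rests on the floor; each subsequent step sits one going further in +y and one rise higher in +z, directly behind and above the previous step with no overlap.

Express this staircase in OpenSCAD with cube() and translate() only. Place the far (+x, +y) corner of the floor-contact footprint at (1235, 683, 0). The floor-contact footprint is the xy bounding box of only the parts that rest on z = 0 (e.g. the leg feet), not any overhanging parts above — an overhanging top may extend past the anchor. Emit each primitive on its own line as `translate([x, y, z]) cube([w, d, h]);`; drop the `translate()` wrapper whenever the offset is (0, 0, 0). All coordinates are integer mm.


translate([111, 446, 0]) cube([1124, 237, 150]);
translate([111, 683, 150]) cube([1124, 237, 150]);
translate([111, 920, 300]) cube([1124, 237, 150]);
translate([111, 1157, 450]) cube([1124, 237, 150]);
translate([111, 1394, 600]) cube([1124, 237, 150]);
translate([111, 1631, 750]) cube([1124, 237, 150]);
translate([111, 1868, 900]) cube([1124, 237, 150]);
translate([111, 2105, 1050]) cube([1124, 237, 150]);
translate([111, 2342, 1200]) cube([1124, 237, 150]);
translate([111, 2579, 1350]) cube([1124, 237, 150]);


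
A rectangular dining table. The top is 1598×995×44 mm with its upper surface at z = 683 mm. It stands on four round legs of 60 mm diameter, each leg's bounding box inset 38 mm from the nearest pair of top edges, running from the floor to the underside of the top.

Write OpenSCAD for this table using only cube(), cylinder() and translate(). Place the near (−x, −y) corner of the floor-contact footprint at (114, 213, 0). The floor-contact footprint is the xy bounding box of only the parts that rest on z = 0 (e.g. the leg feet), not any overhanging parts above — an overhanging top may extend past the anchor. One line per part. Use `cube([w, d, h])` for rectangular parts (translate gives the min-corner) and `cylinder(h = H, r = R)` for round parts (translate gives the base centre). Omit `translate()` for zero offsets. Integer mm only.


// leg_h = 683 - 44 = 639
translate([76, 175, 639]) cube([1598, 995, 44]);
translate([144, 243, 0]) cylinder(h = 639, r = 30);
translate([1606, 243, 0]) cylinder(h = 639, r = 30);
translate([144, 1102, 0]) cylinder(h = 639, r = 30);
translate([1606, 1102, 0]) cylinder(h = 639, r = 30);


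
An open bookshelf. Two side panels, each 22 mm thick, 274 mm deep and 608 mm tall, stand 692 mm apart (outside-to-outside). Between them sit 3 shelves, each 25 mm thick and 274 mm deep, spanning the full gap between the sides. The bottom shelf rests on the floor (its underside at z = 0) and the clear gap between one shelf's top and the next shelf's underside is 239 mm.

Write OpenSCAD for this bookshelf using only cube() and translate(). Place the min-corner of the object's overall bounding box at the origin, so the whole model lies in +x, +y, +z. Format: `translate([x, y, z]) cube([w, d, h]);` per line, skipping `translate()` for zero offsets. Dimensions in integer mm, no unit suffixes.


cube([22, 274, 608]);
translate([670, 0, 0]) cube([22, 274, 608]);
translate([22, 0, 0]) cube([648, 274, 25]);
translate([22, 0, 264]) cube([648, 274, 25]);
translate([22, 0, 528]) cube([648, 274, 25]);


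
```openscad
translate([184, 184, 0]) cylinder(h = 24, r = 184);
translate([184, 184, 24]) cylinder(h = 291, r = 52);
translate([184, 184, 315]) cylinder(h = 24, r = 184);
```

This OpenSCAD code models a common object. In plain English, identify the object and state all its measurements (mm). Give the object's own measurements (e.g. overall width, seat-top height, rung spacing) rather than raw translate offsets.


A spool: two coaxial disc flanges of radius 184 mm and thickness 24 mm, joined by a core cylinder of radius 52 mm and height 291 mm. The lower flange rests on z = 0 and the three cylinders share a vertical axis.


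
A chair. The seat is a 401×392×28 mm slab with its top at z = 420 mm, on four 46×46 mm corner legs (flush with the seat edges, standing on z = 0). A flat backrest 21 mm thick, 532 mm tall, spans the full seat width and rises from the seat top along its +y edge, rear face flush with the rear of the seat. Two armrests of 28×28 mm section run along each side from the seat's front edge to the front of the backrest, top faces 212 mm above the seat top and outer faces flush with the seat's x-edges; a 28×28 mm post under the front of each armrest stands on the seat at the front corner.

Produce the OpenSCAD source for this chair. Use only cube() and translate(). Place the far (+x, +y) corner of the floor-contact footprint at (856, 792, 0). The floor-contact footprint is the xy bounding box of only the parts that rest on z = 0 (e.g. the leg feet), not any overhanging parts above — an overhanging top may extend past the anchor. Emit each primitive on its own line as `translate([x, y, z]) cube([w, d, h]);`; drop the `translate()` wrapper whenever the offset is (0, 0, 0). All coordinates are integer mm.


translate([455, 400, 392]) cube([401, 392, 28]);
translate([455, 400, 0]) cube([46, 46, 392]);
translate([810, 400, 0]) cube([46, 46, 392]);
translate([455, 746, 0]) cube([46, 46, 392]);
translate([810, 746, 0]) cube([46, 46, 392]);
translate([455, 771, 420]) cube([401, 21, 532]);
translate([455, 400, 604]) cube([28, 371, 28]);
translate([828, 400, 604]) cube([28, 371, 28]);
translate([455, 400, 420]) cube([28, 28, 184]);
translate([828, 400, 420]) cube([28, 28, 184]);


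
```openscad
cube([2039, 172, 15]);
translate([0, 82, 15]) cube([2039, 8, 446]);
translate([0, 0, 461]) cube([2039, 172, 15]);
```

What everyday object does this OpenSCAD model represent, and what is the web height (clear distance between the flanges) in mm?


An I-beam. The web height is 446 mm.

Two wide flanges with a thin centred web — an I-beam. Overall 476 mm minus two 15 mm flanges gives a web of 476 − 2·15 = 446 mm.


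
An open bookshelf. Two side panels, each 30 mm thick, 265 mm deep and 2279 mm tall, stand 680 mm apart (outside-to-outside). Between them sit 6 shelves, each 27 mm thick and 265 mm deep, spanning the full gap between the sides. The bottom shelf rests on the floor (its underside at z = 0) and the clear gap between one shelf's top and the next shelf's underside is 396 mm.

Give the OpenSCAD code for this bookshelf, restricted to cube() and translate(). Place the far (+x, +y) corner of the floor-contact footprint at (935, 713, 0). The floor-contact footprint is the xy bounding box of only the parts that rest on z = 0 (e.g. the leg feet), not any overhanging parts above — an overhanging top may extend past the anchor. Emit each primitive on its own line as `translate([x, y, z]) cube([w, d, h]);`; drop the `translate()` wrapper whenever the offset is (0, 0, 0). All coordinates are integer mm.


translate([255, 448, 0]) cube([30, 265, 2279]);
translate([905, 448, 0]) cube([30, 265, 2279]);
translate([285, 448, 0]) cube([620, 265, 27]);
translate([285, 448, 423]) cube([620, 265, 27]);
translate([285, 448, 846]) cube([620, 265, 27]);
translate([285, 448, 1269]) cube([620, 265, 27]);
translate([285, 448, 1692]) cube([620, 265, 27]);
translate([285, 448, 2115]) cube([620, 265, 27]);


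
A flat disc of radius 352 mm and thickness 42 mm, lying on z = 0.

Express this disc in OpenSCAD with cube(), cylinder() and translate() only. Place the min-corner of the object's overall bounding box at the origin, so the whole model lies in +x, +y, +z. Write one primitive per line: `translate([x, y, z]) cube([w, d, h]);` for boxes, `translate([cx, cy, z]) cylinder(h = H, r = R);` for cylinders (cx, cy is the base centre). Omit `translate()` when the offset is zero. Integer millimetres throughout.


translate([352, 352, 0]) cylinder(h = 42, r = 352);


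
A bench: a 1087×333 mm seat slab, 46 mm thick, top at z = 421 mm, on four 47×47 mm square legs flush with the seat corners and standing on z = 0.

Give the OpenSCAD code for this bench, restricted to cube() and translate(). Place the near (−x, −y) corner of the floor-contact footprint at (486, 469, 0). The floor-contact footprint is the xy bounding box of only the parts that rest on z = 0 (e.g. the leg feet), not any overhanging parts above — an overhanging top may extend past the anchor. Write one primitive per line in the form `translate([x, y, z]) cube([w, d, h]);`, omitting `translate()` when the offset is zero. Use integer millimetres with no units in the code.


translate([486, 469, 375]) cube([1087, 333, 46]);
translate([486, 469, 0]) cube([47, 47, 375]);
translate([486, 755, 0]) cube([47, 47, 375]);
translate([1526, 469, 0]) cube([47, 47, 375]);
translate([1526, 755, 0]) cube([47, 47, 375]);


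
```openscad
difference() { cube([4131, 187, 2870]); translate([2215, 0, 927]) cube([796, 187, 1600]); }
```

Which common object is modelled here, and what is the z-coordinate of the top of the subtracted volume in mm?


A wall with a window opening. The window head height is 2527 mm.

A wall with a rectangular opening subtracted — a window. Sill at z = 927, opening 1600 mm tall, so the head is at 927 + 1600 = 2527 mm.


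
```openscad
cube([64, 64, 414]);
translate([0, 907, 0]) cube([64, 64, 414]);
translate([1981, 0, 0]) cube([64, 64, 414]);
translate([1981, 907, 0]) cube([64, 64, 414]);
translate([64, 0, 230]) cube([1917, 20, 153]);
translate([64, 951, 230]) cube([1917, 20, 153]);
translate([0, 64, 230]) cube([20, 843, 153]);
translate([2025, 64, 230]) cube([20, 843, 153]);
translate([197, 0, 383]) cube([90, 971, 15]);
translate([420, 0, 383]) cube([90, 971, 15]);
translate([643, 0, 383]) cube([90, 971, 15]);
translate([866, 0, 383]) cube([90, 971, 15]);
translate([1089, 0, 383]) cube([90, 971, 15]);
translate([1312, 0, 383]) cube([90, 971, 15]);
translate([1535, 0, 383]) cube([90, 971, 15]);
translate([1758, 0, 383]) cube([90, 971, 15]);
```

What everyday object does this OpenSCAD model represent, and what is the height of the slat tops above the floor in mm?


A bed frame. The slat-top height is 398 mm.

Four posts, four rails, and a row of slats — a bed frame. Slats sit on the rails at z = 230 + 153 = 383; with slat thickness 15, the top is 398 mm.


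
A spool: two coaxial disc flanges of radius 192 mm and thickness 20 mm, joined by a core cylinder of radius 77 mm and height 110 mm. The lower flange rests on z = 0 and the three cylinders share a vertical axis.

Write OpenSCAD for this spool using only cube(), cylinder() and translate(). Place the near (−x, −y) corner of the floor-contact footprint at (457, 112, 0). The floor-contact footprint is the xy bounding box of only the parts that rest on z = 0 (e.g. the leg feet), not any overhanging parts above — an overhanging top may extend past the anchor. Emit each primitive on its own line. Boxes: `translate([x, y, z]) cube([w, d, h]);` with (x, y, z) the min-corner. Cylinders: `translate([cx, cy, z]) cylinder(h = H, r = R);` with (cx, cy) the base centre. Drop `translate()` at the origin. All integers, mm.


translate([649, 304, 0]) cylinder(h = 20, r = 192);
translate([649, 304, 20]) cylinder(h = 110, r = 77);
translate([649, 304, 130]) cylinder(h = 20, r = 192);


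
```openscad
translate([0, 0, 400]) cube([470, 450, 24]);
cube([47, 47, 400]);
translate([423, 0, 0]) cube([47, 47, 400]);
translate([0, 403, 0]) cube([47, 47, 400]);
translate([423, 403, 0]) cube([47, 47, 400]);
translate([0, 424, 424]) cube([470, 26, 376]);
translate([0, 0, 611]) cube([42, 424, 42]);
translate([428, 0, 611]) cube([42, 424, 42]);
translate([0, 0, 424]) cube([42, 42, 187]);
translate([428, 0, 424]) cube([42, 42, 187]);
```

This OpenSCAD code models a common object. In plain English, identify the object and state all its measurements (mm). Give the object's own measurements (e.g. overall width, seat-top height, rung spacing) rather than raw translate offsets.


A chair. The seat is a 470×450×24 mm slab with its top at z = 424 mm, on four 47×47 mm corner legs (flush with the seat edges, standing on z = 0). A flat backrest 26 mm thick, 376 mm tall, spans the full seat width and rises from the seat top along its +y edge, rear face flush with the rear of the seat. Two armrests of 42×42 mm section run along each side from the seat's front edge to the front of the backrest, top faces 229 mm above the seat top and outer faces flush with the seat's x-edges; a 42×42 mm post under the front of each armrest stands on the seat at the front corner.


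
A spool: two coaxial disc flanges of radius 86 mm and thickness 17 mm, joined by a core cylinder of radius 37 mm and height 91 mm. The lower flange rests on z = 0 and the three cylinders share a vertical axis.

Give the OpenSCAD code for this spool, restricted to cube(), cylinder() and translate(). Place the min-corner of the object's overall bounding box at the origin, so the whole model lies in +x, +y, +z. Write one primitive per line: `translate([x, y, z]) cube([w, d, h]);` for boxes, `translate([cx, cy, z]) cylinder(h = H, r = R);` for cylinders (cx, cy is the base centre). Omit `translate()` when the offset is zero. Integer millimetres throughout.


translate([86, 86, 0]) cylinder(h = 17, r = 86);
translate([86, 86, 17]) cylinder(h = 91, r = 37);
translate([86, 86, 108]) cylinder(h = 17, r = 86);


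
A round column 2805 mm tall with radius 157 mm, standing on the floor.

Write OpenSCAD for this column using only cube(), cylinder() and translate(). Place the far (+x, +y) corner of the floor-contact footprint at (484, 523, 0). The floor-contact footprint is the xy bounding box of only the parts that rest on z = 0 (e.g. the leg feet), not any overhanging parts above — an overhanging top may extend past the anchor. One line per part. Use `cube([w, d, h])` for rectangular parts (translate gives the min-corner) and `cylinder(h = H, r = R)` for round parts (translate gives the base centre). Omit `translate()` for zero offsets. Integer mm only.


translate([327, 366, 0]) cylinder(h = 2805, r = 157);


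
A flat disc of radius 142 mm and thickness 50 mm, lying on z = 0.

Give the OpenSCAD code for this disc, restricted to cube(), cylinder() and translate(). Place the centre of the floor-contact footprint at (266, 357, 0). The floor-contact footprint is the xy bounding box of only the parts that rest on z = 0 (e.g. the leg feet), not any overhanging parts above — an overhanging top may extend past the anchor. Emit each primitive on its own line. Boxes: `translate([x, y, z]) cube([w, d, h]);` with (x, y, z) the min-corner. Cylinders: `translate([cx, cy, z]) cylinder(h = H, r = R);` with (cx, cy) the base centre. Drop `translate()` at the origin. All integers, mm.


translate([266, 357, 0]) cylinder(h = 50, r = 142);


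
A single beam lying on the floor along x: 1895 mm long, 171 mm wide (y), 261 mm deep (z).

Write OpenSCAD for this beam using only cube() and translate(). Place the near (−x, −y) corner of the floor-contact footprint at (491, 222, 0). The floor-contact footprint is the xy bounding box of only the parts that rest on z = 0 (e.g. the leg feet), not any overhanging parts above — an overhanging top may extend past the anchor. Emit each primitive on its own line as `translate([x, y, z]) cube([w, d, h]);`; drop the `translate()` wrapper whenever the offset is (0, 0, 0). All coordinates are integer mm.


translate([491, 222, 0]) cube([1895, 171, 261]);


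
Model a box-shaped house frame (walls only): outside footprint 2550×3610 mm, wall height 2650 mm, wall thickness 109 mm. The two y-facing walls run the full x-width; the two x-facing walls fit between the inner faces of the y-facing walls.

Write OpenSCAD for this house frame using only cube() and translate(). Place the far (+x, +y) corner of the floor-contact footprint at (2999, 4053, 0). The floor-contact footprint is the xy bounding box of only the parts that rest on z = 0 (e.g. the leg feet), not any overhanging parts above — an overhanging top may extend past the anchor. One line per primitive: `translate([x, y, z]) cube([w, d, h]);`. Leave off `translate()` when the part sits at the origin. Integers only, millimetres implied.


translate([449, 443, 0]) cube([2550, 109, 2650]);
translate([449, 3944, 0]) cube([2550, 109, 2650]);
translate([449, 552, 0]) cube([109, 3392, 2650]);
translate([2890, 552, 0]) cube([109, 3392, 2650]);


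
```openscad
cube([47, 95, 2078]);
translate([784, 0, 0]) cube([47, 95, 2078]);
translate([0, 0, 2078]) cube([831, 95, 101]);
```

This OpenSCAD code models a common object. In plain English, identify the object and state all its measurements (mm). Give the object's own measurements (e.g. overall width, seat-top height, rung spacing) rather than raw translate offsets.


A door frame. The clear opening is 737 mm wide and 2078 mm high. Two 47 mm wide jambs, 95 mm deep, stand either side of the opening from the floor to the top of the opening. A 101 mm thick head sits across the top of both jambs, spanning the full outside width of the frame.


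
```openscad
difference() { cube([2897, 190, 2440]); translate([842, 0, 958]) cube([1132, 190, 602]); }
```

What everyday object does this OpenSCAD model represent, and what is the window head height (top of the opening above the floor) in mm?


A wall with a window opening. The window head height is 1560 mm.

A wall with a rectangular opening subtracted — a window. Sill at z = 958, opening 602 mm tall, so the head is at 958 + 602 = 1560 mm.


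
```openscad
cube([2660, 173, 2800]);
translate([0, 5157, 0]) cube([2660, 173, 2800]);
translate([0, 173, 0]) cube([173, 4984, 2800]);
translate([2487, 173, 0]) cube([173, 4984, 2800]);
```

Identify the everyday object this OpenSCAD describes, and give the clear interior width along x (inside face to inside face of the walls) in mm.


A house (or room) frame. The interior width is 2314 mm.

Four 2800 mm walls enclosing a rectangle with no floor or roof — a room or house frame. Outside width is 2660 mm and wall thickness is 173 mm, so the interior width is 2660 − 2 × 173 = 2314 mm.


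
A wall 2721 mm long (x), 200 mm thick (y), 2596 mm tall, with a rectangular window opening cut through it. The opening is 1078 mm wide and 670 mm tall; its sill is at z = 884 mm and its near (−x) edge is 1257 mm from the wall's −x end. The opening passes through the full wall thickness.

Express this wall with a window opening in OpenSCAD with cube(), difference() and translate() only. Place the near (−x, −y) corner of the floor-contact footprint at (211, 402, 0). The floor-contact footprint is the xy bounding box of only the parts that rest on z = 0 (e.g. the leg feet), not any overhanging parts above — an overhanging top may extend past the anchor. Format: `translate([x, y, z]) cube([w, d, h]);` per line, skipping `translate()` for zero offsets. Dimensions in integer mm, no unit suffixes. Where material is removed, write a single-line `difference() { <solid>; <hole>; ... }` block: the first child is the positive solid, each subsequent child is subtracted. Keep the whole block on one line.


difference() { translate([211, 402, 0]) cube([2721, 200, 2596]); translate([1468, 402, 884]) cube([1078, 200, 670]); }


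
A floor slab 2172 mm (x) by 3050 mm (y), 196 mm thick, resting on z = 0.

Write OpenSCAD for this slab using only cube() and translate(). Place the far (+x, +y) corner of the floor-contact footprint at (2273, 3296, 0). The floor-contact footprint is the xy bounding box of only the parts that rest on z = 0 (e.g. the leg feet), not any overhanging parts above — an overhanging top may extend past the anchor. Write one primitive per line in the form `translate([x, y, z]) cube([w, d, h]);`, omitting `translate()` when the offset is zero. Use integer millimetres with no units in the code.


translate([101, 246, 0]) cube([2172, 3050, 196]);


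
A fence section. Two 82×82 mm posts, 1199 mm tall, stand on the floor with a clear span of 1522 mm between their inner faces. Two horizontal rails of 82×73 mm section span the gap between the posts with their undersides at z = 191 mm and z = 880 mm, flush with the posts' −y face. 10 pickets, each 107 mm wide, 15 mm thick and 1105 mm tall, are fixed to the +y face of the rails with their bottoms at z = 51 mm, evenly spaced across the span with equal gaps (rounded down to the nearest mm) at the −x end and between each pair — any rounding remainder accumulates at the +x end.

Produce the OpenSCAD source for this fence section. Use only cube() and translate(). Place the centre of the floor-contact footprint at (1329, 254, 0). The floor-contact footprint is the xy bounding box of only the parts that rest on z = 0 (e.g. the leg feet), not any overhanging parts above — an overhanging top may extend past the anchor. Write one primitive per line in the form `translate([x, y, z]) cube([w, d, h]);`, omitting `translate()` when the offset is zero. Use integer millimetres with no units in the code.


translate([486, 213, 0]) cube([82, 82, 1199]);
translate([2090, 213, 0]) cube([82, 82, 1199]);
translate([568, 213, 191]) cube([1522, 82, 73]);
translate([568, 213, 880]) cube([1522, 82, 73]);
translate([609, 295, 51]) cube([107, 15, 1105]);
translate([757, 295, 51]) cube([107, 15, 1105]);
translate([905, 295, 51]) cube([107, 15, 1105]);
translate([1053, 295, 51]) cube([107, 15, 1105]);
translate([1201, 295, 51]) cube([107, 15, 1105]);
translate([1349, 295, 51]) cube([107, 15, 1105]);
translate([1497, 295, 51]) cube([107, 15, 1105]);
translate([1645, 295, 51]) cube([107, 15, 1105]);
translate([1793, 295, 51]) cube([107, 15, 1105]);
translate([1941, 295, 51]) cube([107, 15, 1105]);


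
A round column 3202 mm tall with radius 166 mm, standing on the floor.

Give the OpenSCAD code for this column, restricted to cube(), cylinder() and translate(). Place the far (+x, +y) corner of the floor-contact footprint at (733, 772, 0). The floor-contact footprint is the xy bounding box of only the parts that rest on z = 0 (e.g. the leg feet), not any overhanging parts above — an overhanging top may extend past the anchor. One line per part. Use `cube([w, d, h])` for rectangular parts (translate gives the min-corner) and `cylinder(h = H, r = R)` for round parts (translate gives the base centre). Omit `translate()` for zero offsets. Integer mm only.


translate([567, 606, 0]) cylinder(h = 3202, r = 166);


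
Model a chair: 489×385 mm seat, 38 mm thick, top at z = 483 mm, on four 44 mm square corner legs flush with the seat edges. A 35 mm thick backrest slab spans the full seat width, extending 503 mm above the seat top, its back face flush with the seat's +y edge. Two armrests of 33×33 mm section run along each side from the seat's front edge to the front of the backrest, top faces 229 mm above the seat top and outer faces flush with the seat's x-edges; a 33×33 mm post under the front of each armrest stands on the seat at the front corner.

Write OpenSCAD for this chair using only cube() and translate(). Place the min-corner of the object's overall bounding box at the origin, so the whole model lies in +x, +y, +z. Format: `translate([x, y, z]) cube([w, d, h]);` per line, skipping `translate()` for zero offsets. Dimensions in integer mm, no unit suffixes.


translate([0, 0, 445]) cube([489, 385, 38]);
cube([44, 44, 445]);
translate([445, 0, 0]) cube([44, 44, 445]);
translate([0, 341, 0]) cube([44, 44, 445]);
translate([445, 341, 0]) cube([44, 44, 445]);
translate([0, 350, 483]) cube([489, 35, 503]);
translate([0, 0, 679]) cube([33, 350, 33]);
translate([456, 0, 679]) cube([33, 350, 33]);
translate([0, 0, 483]) cube([33, 33, 196]);
translate([456, 0, 483]) cube([33, 33, 196]);
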